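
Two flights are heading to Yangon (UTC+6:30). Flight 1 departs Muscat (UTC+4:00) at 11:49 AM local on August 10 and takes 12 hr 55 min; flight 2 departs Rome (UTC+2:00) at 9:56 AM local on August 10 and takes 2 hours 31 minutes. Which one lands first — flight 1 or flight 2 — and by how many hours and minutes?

the second, by 10 hours 17 minutes

Flight 1 in UTC: 11:49 AM − 4:00 = 7:49 AM on Aug 10.
+12 hours and 55 minutes → arrive 8:44 PM UTC on Aug 10.
Flight 2 in UTC: 9:56 AM − 2:00 = 7:56 AM on Aug 10.
+2 hours 31 minutes → arrive 10:27 AM UTC on Aug 10.
Flight 2 lands earlier by 10 hours 17 minutes.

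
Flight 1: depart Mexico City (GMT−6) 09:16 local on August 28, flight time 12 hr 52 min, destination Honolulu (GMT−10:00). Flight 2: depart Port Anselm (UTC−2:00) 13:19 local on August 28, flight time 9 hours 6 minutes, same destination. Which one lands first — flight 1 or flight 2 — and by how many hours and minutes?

the second, by 3 hours 43 minutes

Flight 1 in UTC: 09:16 + 6:00 = 15:16 on Aug 28.
+12 hours and 52 minutes → arrive 04:08 UTC on Aug 29.
Flight 2 in UTC: 13:19 + 2:00 = 15:19 on Aug 28.
+9 hours and 6 minutes → arrive 00:25 UTC on Aug 29.
Flight 2 lands earlier by 3 hours 43 minutes.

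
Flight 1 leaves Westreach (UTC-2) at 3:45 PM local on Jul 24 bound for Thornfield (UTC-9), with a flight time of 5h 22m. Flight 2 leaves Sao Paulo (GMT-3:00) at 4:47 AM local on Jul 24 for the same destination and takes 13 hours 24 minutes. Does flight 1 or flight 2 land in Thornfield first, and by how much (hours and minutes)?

the second, by 1 hour 56 minutes

Flight 1 in UTC: 3:45 PM + 2:00 = 5:45 PM on Jul 24.
+5 hours and 22 minutes → arrive 11:07 PM UTC on Jul 24.
Flight 2 in UTC: 4:47 AM + 3:00 = 7:47 AM on Jul 24.
+13 hours 24 minutes → arrive 9:11 PM UTC on Jul 24.
Flight 2 lands earlier by 1 hour 56 minutes.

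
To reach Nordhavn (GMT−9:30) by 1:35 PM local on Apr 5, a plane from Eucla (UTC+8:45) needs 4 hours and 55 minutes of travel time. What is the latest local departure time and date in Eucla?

Target arrival in UTC: 1:35 PM + 9:30 = 11:05 PM on Apr 5.
Subtract 4 hours 55 minutes → departure 6:10 PM UTC on Apr 5.
Eucla is UTC+8:45: 6:10 PM + 8:45 = 2:55 AM on Apr 6.

2:55 AM on April 6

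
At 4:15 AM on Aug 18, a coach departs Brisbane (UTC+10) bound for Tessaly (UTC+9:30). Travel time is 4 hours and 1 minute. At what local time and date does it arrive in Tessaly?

7:46 AM on August 18

Tessaly is 0:30 behind Brisbane.
After 4 hours 1 minute it is 8:16 AM in Brisbane.
Shift by the zone difference: 8:16 AM − 0:30 = 7:46 AM on Aug 18 in Tessaly.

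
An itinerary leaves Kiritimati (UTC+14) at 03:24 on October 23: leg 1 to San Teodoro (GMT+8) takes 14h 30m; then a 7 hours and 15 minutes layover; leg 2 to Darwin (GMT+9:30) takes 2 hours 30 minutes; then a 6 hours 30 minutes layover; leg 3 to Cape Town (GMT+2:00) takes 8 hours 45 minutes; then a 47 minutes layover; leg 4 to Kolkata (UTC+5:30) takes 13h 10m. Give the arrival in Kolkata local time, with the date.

Convert departure to UTC: 03:24 − 14:00 = 13:24 UTC on Oct 22.
Add 14 hours 30 minutes leg 1 → 03:54 UTC (Oct 23).
Add 7 hours 15 minutes layover in San Teodoro → 11:09 UTC.
Add 2 hours 30 minutes leg 2 → 13:39 UTC.
Add 6 hours 30 minutes layover in Darwin → 20:09 UTC.
Add 8 hours 45 minutes leg 3 → 04:54 UTC (Oct 24).
Add 47 minutes layover in Cape Town → 05:41 UTC.
Add 13 hours and 10 minutes leg 4 → 18:51 UTC.
Kolkata is UTC+5:30, so local arrival = 18:51 + 5:30 = 00:21 on Oct 25.

00:21 on Oct 25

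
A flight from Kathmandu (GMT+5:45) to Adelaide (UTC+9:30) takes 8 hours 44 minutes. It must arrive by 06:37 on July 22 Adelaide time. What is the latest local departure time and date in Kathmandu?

18:08 on July 21

Target arrival in UTC: 06:37 − 9:30 = 21:07 on Jul 21.
Subtract 8 hours and 44 minutes → departure 12:23 UTC on Jul 21.
Kathmandu is UTC+5:45: 12:23 + 5:45 = 18:08 on Jul 21.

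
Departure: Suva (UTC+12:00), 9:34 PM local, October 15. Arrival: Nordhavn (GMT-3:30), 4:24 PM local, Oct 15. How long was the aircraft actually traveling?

10 hours 20 minutes

Departure in UTC: 9:34 PM − 12:00 = 9:34 AM on Oct 15.
Arrival in UTC: 4:24 PM + 3:30 = 7:54 PM on Oct 15.
Elapsed = 7:54 PM − 9:34 AM = 10 hours 20 minutes.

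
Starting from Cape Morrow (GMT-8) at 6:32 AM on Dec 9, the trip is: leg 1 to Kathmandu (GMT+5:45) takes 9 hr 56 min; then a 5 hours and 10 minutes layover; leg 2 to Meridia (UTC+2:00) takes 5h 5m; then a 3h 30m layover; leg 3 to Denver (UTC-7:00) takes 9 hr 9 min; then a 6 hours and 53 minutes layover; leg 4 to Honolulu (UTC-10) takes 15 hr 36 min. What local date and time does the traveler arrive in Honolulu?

11:51 AM on Dec 11

Convert departure to UTC: 6:32 AM + 8:00 = 2:32 PM UTC on Dec 9.
Add 9 hours and 56 minutes leg 1 → 12:28 AM UTC (Dec 10).
Add 5 hours and 10 minutes layover in Kathmandu → 5:38 AM UTC.
Add 5 hours and 5 minutes leg 2 → 10:43 AM UTC.
Add 3 hours and 30 minutes layover in Meridia → 2:13 PM UTC.
Add 9 hours and 9 minutes leg 3 → 11:22 PM UTC.
Add 6 hours 53 minutes layover in Denver → 6:15 AM UTC (Dec 11).
Add 15 hours 36 minutes leg 4 → 9:51 PM UTC.
Honolulu is UTC−10:00, so local arrival = 9:51 PM − 10:00 = 11:51 AM on Dec 11.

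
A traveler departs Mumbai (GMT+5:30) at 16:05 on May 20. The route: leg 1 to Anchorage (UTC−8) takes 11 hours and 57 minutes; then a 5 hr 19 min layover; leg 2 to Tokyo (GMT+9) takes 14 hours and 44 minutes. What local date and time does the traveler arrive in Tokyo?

03:35 on May 22

Convert departure to UTC: 16:05 − 5:30 = 10:35 UTC on May 20.
Add 11 hours 57 minutes leg 1 → 22:32 UTC.
Add 5 hours 19 minutes layover in Anchorage → 03:51 UTC (May 21).
Add 14 hours and 44 minutes leg 2 → 18:35 UTC.
Tokyo is UTC+9:00, so local arrival = 18:35 + 9:00 = 03:35 on May 22.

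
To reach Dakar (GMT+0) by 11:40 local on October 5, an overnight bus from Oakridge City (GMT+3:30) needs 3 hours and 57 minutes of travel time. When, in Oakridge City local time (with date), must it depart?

Target arrival is already UTC: 11:40 on Oct 5.
Subtract 3 hours 57 minutes → departure 07:43 UTC on Oct 5.
Oakridge City is UTC+3:30: 07:43 + 3:30 = 11:13 on Oct 5.

11:13 on October 5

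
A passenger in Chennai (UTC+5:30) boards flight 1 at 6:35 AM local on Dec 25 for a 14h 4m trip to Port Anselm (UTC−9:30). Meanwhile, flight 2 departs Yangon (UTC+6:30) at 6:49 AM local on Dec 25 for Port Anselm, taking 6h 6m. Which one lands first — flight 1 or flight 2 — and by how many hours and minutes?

the second, by 8 hours 44 minutes

Flight 1 in UTC: 6:35 AM − 5:30 = 1:05 AM on Dec 25.
+14 hours 4 minutes → arrive 3:09 PM UTC on Dec 25.
Flight 2 in UTC: 6:49 AM − 6:30 = 12:19 AM on Dec 25.
+6 hours 6 minutes → arrive 6:25 AM UTC on Dec 25.
Flight 2 lands earlier by 8 hours 44 minutes.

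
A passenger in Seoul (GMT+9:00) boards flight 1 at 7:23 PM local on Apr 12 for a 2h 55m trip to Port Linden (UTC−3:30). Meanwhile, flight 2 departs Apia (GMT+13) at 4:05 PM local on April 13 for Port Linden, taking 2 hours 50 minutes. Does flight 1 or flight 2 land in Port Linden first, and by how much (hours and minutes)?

Flight 1 in UTC: 7:23 PM − 9:00 = 10:23 AM on Apr 12.
+2 hours and 55 minutes → arrive 1:18 PM UTC on Apr 12.
Flight 2 in UTC: 4:05 PM − 13:00 = 3:05 AM on Apr 13.
+2 hours and 50 minutes → arrive 5:55 AM UTC on Apr 13.
Flight 1 lands earlier by 16 hours 37 minutes.

the first, by 16 hours 37 minutes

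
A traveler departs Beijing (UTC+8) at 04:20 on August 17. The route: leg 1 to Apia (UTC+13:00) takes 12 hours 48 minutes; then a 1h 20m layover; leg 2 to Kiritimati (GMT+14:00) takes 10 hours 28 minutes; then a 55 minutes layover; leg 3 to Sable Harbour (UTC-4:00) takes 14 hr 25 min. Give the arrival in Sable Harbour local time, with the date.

Convert departure to UTC: 04:20 − 8:00 = 20:20 UTC on Aug 16.
Add 12 hours 48 minutes leg 1 → 09:08 UTC (Aug 17).
Add 1 hour and 20 minutes layover in Apia → 10:28 UTC.
Add 10 hours and 28 minutes leg 2 → 20:56 UTC.
Add 55 minutes layover in Kiritimati → 21:51 UTC.
Add 14 hours 25 minutes leg 3 → 12:16 UTC (Aug 18).
Sable Harbour is UTC−4:00, so local arrival = 12:16 − 4:00 = 08:16 on Aug 18.

08:16 on August 18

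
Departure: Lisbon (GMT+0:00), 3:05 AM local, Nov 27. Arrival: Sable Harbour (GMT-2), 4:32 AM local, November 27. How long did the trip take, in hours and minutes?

Sable Harbour is 2:00 behind Lisbon.
Clock-face elapsed time (ignoring zones) is 1 hour 27 minutes.
Actual elapsed = 1 hour 27 minutes + 2:00 = 3 hours 27 minutes.

3 hours 27 minutes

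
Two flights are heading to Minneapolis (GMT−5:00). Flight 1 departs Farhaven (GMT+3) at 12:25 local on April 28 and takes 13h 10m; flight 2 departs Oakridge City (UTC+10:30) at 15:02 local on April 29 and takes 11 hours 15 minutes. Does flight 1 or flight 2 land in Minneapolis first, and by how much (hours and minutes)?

the first, by 17 hours 12 minutes

Flight 1 in UTC: 12:25 − 3:00 = 09:25 on Apr 28.
+13 hours and 10 minutes → arrive 22:35 UTC on Apr 28.
Flight 2 in UTC: 15:02 − 10:30 = 04:32 on Apr 29.
+11 hours 15 minutes → arrive 15:47 UTC on Apr 29.
Flight 1 lands earlier by 17 hours 12 minutes.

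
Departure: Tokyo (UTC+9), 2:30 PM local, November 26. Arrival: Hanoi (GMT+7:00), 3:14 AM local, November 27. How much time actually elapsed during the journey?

14 hours 44 minutes

Departure in UTC: 2:30 PM − 9:00 = 5:30 AM on Nov 26.
Arrival in UTC: 3:14 AM − 7:00 = 8:14 PM on Nov 26.
Elapsed = 8:14 PM − 5:30 AM = 14 hours 44 minutes.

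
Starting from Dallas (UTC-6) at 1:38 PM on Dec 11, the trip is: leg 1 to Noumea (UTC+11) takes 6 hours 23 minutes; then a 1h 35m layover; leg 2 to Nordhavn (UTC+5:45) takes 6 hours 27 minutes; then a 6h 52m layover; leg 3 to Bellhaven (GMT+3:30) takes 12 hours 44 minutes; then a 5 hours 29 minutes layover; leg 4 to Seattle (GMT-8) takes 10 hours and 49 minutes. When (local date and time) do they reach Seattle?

1:57 PM on December 13

Convert departure to UTC: 1:38 PM + 6:00 = 7:38 PM UTC on Dec 11.
Add 6 hours and 23 minutes leg 1 → 2:01 AM UTC (Dec 12).
Add 1 hour 35 minutes layover in Noumea → 3:36 AM UTC.
Add 6 hours and 27 minutes leg 2 → 10:03 AM UTC.
Add 6 hours 52 minutes layover in Nordhavn → 4:55 PM UTC.
Add 12 hours and 44 minutes leg 3 → 5:39 AM UTC (Dec 13).
Add 5 hours 29 minutes layover in Bellhaven → 11:08 AM UTC.
Add 10 hours and 49 minutes leg 4 → 9:57 PM UTC.
Seattle is UTC−8:00, so local arrival = 9:57 PM − 8:00 = 1:57 PM on Dec 13.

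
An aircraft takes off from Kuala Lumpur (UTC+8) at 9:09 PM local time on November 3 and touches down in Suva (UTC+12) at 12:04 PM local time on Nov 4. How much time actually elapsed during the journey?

Suva is 4:00 ahead of Kuala Lumpur.
Clock-face elapsed time (ignoring zones) is 14 hours 55 minutes.
Actual elapsed = 14 hours 55 minutes − 4:00 = 10 hours 55 minutes.

10 hours 55 minutes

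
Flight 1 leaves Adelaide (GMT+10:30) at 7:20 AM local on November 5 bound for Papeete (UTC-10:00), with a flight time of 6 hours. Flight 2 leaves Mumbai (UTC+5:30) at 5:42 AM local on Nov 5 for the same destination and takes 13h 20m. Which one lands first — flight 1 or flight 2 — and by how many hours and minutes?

the first, by 10 hours 42 minutes

Flight 1 in UTC: 7:20 AM − 10:30 = 8:50 PM on Nov 4.
+6 hours → arrive 2:50 AM UTC on Nov 5.
Flight 2 in UTC: 5:42 AM − 5:30 = 12:12 AM on Nov 5.
+13 hours and 20 minutes → arrive 1:32 PM UTC on Nov 5.
Flight 1 lands earlier by 10 hours 42 minutes.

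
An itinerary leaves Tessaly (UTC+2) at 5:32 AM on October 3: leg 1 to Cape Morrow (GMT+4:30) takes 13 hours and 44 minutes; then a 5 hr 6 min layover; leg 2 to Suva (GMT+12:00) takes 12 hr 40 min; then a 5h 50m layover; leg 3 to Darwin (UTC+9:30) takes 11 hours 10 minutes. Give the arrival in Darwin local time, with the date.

1:32 PM on Oct 5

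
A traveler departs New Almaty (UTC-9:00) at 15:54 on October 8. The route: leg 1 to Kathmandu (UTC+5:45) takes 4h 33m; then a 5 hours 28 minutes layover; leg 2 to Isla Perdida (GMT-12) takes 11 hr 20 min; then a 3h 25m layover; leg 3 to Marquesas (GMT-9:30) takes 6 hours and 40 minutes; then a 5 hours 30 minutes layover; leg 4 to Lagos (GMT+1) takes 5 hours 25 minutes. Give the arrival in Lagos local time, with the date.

Convert departure to UTC: 15:54 + 9:00 = 00:54 UTC on Oct 9.
Add 4 hours and 33 minutes leg 1 → 05:27 UTC.
Add 5 hours and 28 minutes layover in Kathmandu → 10:55 UTC.
Add 11 hours 20 minutes leg 2 → 22:15 UTC.
Add 3 hours and 25 minutes layover in Isla Perdida → 01:40 UTC (Oct 10).
Add 6 hours and 40 minutes leg 3 → 08:20 UTC.
Add 5 hours 30 minutes layover in Marquesas → 13:50 UTC.
Add 5 hours and 25 minutes leg 4 → 19:15 UTC.
Lagos is UTC+1:00, so local arrival = 19:15 + 1:00 = 20:15 on Oct 10.

20:15 on October 10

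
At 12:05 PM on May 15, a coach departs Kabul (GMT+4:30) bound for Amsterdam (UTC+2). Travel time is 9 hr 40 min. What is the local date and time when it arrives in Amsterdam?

Amsterdam is 2:30 behind Kabul.
After 9 hours 40 minutes it is 9:45 PM in Kabul.
Shift by the zone difference: 9:45 PM − 2:30 = 7:15 PM on May 15 in Amsterdam.

7:15 PM on May 15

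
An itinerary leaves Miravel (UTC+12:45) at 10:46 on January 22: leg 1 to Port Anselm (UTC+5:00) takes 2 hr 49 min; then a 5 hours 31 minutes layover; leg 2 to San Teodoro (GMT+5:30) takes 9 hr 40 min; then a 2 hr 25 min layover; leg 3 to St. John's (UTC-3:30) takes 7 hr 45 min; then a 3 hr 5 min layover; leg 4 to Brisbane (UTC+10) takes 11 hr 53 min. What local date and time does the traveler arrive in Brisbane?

03:09 on January 24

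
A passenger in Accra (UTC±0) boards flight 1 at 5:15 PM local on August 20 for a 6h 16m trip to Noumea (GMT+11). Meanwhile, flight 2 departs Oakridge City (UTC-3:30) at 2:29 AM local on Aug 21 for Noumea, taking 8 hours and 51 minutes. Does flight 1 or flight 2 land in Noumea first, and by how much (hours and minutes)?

the first, by 15 hours 19 minutes

Flight 1 departs at 5:15 PM UTC (Aug 20).
+6 hours and 16 minutes → arrive 11:31 PM UTC on Aug 20.
Flight 2 in UTC: 2:29 AM + 3:30 = 5:59 AM on Aug 21.
+8 hours 51 minutes → arrive 2:50 PM UTC on Aug 21.
Flight 1 lands earlier by 15 hours 19 minutes.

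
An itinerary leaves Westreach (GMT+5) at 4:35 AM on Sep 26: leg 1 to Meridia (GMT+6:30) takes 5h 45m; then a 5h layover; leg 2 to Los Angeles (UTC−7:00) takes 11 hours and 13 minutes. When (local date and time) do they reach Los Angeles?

2:33 PM on Sep 26

Convert departure to UTC: 4:35 AM − 5:00 = 11:35 PM UTC on Sep 25.
Add 5 hours and 45 minutes leg 1 → 5:20 AM UTC (Sep 26).
Add 5 hours layover in Meridia → 10:20 AM UTC.
Add 11 hours and 13 minutes leg 2 → 9:33 PM UTC.
Los Angeles is UTC−7:00, so local arrival = 9:33 PM − 7:00 = 2:33 PM on Sep 26.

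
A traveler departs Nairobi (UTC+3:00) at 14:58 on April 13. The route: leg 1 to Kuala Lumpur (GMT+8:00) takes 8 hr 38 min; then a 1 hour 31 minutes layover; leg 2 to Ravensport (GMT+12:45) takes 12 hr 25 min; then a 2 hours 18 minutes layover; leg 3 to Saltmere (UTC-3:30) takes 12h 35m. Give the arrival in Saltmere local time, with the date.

21:55 on April 14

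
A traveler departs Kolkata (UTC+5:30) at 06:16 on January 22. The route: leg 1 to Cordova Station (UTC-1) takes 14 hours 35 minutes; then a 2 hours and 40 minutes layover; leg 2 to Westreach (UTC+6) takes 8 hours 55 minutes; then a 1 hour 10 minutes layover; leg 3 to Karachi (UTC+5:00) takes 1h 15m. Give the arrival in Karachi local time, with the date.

Convert departure to UTC: 06:16 − 5:30 = 00:46 UTC on Jan 22.
Add 14 hours 35 minutes leg 1 → 15:21 UTC.
Add 2 hours and 40 minutes layover in Cordova Station → 18:01 UTC.
Add 8 hours 55 minutes leg 2 → 02:56 UTC (Jan 23).
Add 1 hour 10 minutes layover in Westreach → 04:06 UTC.
Add 1 hour and 15 minutes leg 3 → 05:21 UTC.
Karachi is UTC+5:00, so local arrival = 05:21 + 5:00 = 10:21 on Jan 23.

10:21 on Jan 23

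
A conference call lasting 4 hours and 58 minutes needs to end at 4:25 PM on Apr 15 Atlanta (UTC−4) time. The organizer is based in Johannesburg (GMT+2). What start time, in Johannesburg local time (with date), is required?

5:27 PM on April 15

Target end time in UTC: 4:25 PM + 4:00 = 8:25 PM on Apr 15.
Subtract 4 hours 58 minutes → start 3:27 PM UTC on Apr 15.
Johannesburg is UTC+2:00: 3:27 PM + 2:00 = 5:27 PM on Apr 15.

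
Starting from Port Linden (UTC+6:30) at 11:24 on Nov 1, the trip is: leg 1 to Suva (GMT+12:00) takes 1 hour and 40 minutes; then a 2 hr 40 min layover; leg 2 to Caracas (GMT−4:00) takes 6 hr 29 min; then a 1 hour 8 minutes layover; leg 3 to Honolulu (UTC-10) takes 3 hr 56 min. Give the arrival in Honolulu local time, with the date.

10:47 on Nov 1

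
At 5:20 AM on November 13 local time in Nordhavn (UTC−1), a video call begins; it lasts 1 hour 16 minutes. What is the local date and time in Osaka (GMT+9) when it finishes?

Convert start to UTC: 5:20 AM + 1:00 = 6:20 AM UTC on Nov 13.
Add 1 hour and 16 minutes duration → 7:36 AM UTC.
Osaka is UTC+9:00, so local end time = 7:36 AM + 9:00 = 4:36 PM on Nov 13.

4:36 PM on November 13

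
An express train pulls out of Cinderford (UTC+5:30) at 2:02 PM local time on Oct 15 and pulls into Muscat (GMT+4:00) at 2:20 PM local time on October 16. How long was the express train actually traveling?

Departure in UTC: 2:02 PM − 5:30 = 8:32 AM on Oct 15.
Arrival in UTC: 2:20 PM − 4:00 = 10:20 AM on Oct 16.
Elapsed = 10:20 AM − 8:32 AM (+1 day) = 25 hours 48 minutes.

25 hours 48 minutes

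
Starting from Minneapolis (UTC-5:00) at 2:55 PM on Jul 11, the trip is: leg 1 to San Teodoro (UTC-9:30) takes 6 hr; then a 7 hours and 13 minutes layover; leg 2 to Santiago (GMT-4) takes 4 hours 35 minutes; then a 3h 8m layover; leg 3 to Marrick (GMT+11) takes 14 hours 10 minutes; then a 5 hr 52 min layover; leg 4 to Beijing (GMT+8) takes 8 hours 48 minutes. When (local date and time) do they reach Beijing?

5:41 AM on Jul 14

Convert departure to UTC: 2:55 PM + 5:00 = 7:55 PM UTC on Jul 11.
Add 6 hours leg 1 → 1:55 AM UTC (Jul 12).
Add 7 hours 13 minutes layover in San Teodoro → 9:08 AM UTC.
Add 4 hours and 35 minutes leg 2 → 1:43 PM UTC.
Add 3 hours 8 minutes layover in Santiago → 4:51 PM UTC.
Add 14 hours 10 minutes leg 3 → 7:01 AM UTC (Jul 13).
Add 5 hours 52 minutes layover in Marrick → 12:53 PM UTC.
Add 8 hours and 48 minutes leg 4 → 9:41 PM UTC.
Beijing is UTC+8:00, so local arrival = 9:41 PM + 8:00 = 5:41 AM on Jul 14.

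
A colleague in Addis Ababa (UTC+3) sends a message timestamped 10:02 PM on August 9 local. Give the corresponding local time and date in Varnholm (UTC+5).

12:02 AM on Aug 10

In UTC: 10:02 PM − 3:00 = 7:02 PM on Aug 9.
Varnholm is UTC+5:00: 7:02 PM + 5:00 = 12:02 AM on Aug 10.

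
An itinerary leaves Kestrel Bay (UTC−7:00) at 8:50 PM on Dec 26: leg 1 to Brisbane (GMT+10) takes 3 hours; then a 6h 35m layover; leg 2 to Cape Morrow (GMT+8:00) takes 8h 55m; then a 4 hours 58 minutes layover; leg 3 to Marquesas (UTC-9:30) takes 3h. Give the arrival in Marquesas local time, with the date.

Convert departure to UTC: 8:50 PM + 7:00 = 3:50 AM UTC on Dec 27.
Add 3 hours leg 1 → 6:50 AM UTC.
Add 6 hours and 35 minutes layover in Brisbane → 1:25 PM UTC.
Add 8 hours 55 minutes leg 2 → 10:20 PM UTC.
Add 4 hours 58 minutes layover in Cape Morrow → 3:18 AM UTC (Dec 28).
Add 3 hours leg 3 → 6:18 AM UTC.
Marquesas is UTC−9:30, so local arrival = 6:18 AM − 9:30 = 8:48 PM on Dec 27.

8:48 PM on Dec 27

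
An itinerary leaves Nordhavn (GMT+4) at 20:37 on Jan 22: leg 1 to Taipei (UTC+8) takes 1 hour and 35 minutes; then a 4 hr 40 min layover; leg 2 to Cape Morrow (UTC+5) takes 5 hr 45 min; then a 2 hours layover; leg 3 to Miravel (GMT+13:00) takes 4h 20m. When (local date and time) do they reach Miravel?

23:57 on Jan 23

Convert departure to UTC: 20:37 − 4:00 = 16:37 UTC on Jan 22.
Add 1 hour and 35 minutes leg 1 → 18:12 UTC.
Add 4 hours and 40 minutes layover in Taipei → 22:52 UTC.
Add 5 hours 45 minutes leg 2 → 04:37 UTC (Jan 23).
Add 2 hours layover in Cape Morrow → 06:37 UTC.
Add 4 hours 20 minutes leg 3 → 10:57 UTC.
Miravel is UTC+13:00, so local arrival = 10:57 + 13:00 = 23:57 on Jan 23.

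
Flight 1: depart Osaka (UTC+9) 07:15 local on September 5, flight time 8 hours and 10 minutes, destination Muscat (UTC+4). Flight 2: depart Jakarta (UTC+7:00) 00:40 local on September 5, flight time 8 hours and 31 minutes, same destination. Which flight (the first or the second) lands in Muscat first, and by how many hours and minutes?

the second, by 4 hours 14 minutes

Flight 1 in UTC: 07:15 − 9:00 = 22:15 on Sep 4.
+8 hours and 10 minutes → arrive 06:25 UTC on Sep 5.
Flight 2 in UTC: 00:40 − 7:00 = 17:40 on Sep 4.
+8 hours 31 minutes → arrive 02:11 UTC on Sep 5.
Flight 2 lands earlier by 4 hours 14 minutes.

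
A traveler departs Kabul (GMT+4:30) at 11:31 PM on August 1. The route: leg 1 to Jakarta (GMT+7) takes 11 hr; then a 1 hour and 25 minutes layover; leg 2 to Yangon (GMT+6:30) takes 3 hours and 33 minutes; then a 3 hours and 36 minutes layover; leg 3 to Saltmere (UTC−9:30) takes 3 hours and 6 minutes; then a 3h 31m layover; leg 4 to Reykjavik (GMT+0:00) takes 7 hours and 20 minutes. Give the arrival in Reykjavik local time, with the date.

Convert departure to UTC: 11:31 PM − 4:30 = 7:01 PM UTC on Aug 1.
Add 11 hours leg 1 → 6:01 AM UTC (Aug 2).
Add 1 hour 25 minutes layover in Jakarta → 7:26 AM UTC.
Add 3 hours and 33 minutes leg 2 → 10:59 AM UTC.
Add 3 hours 36 minutes layover in Yangon → 2:35 PM UTC.
Add 3 hours and 6 minutes leg 3 → 5:41 PM UTC.
Add 3 hours 31 minutes layover in Saltmere → 9:12 PM UTC.
Add 7 hours 20 minutes leg 4 → 4:32 AM UTC (Aug 3).
Reykjavik is UTC+0, so local arrival is the same: 4:32 AM on Aug 3.

4:32 AM on August 3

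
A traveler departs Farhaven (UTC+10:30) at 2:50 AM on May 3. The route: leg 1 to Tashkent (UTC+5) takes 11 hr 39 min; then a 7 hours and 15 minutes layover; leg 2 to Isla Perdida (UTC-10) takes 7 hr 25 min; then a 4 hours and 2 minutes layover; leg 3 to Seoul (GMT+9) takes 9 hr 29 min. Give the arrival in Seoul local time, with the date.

5:10 PM on May 4

Convert departure to UTC: 2:50 AM − 10:30 = 4:20 PM UTC on May 2.
Add 11 hours and 39 minutes leg 1 → 3:59 AM UTC (May 3).
Add 7 hours and 15 minutes layover in Tashkent → 11:14 AM UTC.
Add 7 hours and 25 minutes leg 2 → 6:39 PM UTC.
Add 4 hours and 2 minutes layover in Isla Perdida → 10:41 PM UTC.
Add 9 hours 29 minutes leg 3 → 8:10 AM UTC (May 4).
Seoul is UTC+9:00, so local arrival = 8:10 AM + 9:00 = 5:10 PM on May 4.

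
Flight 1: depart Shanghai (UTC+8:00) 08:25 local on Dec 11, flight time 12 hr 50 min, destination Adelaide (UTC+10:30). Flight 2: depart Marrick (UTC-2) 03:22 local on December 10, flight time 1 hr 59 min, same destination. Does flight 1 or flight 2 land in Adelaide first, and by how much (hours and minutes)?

the second, by 29 hours 54 minutes

Flight 1 in UTC: 08:25 − 8:00 = 00:25 on Dec 11.
+12 hours 50 minutes → arrive 13:15 UTC on Dec 11.
Flight 2 in UTC: 03:22 + 2:00 = 05:22 on Dec 10.
+1 hour 59 minutes → arrive 07:21 UTC on Dec 10.
Flight 2 lands earlier by 29 hours 54 minutes.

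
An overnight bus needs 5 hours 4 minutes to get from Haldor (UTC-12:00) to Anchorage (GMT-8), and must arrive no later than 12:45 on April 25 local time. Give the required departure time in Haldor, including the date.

03:41 on Apr 25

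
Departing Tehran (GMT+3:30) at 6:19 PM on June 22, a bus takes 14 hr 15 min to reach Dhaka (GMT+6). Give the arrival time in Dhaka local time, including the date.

Convert departure to UTC: 6:19 PM − 3:30 = 2:49 PM UTC on Jun 22.
Add 14 hours and 15 minutes travel time → 5:04 AM UTC (Jun 23).
Dhaka is UTC+6:00, so local arrival = 5:04 AM + 6:00 = 11:04 AM on Jun 23.

11:04 AM on Jun 23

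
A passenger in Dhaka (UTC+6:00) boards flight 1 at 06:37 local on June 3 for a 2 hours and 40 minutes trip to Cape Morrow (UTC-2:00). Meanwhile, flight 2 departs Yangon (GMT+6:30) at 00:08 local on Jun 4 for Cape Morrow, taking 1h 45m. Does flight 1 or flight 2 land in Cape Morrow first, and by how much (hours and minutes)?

Flight 1 in UTC: 06:37 − 6:00 = 00:37 on Jun 3.
+2 hours 40 minutes → arrive 03:17 UTC on Jun 3.
Flight 2 in UTC: 00:08 − 6:30 = 17:38 on Jun 3.
+1 hour and 45 minutes → arrive 19:23 UTC on Jun 3.
Flight 1 lands earlier by 16 hours 6 minutes.

the first, by 16 hours 6 minutes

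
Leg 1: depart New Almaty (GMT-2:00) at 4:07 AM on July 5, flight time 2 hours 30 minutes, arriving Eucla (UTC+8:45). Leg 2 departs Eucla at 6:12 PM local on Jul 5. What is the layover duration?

Convert departure to UTC: 4:07 AM + 2:00 = 6:07 AM UTC on Jul 5.
Add 2 hours 30 minutes flight time → 8:37 AM UTC.
Eucla is UTC+8:45, so local arrival = 8:37 AM + 8:45 = 5:22 PM on Jul 5.
Layover = 6:12 PM − 5:22 PM = 50 minutes.

50 minutes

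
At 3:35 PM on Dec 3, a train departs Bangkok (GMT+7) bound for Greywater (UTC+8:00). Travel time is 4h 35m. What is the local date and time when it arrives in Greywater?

Convert departure to UTC: 3:35 PM − 7:00 = 8:35 AM UTC on Dec 3.
Add 4 hours 35 minutes travel time → 1:10 PM UTC.
Greywater is UTC+8:00, so local arrival = 1:10 PM + 8:00 = 9:10 PM on Dec 3.

9:10 PM on December 3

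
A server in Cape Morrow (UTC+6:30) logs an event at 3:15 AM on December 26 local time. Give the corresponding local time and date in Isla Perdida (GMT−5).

3:45 PM on December 25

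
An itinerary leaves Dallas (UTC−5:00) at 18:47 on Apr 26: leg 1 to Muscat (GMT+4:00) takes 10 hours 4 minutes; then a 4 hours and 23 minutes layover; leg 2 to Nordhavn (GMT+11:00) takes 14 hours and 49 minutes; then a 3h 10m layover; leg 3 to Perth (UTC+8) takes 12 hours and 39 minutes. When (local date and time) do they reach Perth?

Convert departure to UTC: 18:47 + 5:00 = 23:47 UTC on Apr 26.
Add 10 hours 4 minutes leg 1 → 09:51 UTC (Apr 27).
Add 4 hours and 23 minutes layover in Muscat → 14:14 UTC.
Add 14 hours 49 minutes leg 2 → 05:03 UTC (Apr 28).
Add 3 hours and 10 minutes layover in Nordhavn → 08:13 UTC.
Add 12 hours and 39 minutes leg 3 → 20:52 UTC.
Perth is UTC+8:00, so local arrival = 20:52 + 8:00 = 04:52 on Apr 29.

04:52 on April 29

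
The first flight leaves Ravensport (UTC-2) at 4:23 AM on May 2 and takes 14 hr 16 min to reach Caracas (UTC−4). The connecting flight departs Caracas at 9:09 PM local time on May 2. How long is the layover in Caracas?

4 hours 30 minutes

Convert departure to UTC: 4:23 AM + 2:00 = 6:23 AM UTC on May 2.
Add 14 hours and 16 minutes flight time → 8:39 PM UTC.
Caracas is UTC−4:00, so local arrival = 8:39 PM − 4:00 = 4:39 PM on May 2.
Layover = 9:09 PM − 4:39 PM = 4 hours 30 minutes.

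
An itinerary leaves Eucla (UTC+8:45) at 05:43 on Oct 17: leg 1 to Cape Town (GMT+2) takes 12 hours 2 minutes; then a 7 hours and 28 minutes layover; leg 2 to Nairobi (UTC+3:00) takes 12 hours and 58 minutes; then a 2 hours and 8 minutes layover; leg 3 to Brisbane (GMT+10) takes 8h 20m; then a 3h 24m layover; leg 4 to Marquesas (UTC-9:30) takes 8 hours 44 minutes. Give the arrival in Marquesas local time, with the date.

Convert departure to UTC: 05:43 − 8:45 = 20:58 UTC on Oct 16.
Add 12 hours 2 minutes leg 1 → 09:00 UTC (Oct 17).
Add 7 hours 28 minutes layover in Cape Town → 16:28 UTC.
Add 12 hours and 58 minutes leg 2 → 05:26 UTC (Oct 18).
Add 2 hours and 8 minutes layover in Nairobi → 07:34 UTC.
Add 8 hours 20 minutes leg 3 → 15:54 UTC.
Add 3 hours and 24 minutes layover in Brisbane → 19:18 UTC.
Add 8 hours 44 minutes leg 4 → 04:02 UTC (Oct 19).
Marquesas is UTC−9:30, so local arrival = 04:02 − 9:30 = 18:32 on Oct 18.

18:32 on October 18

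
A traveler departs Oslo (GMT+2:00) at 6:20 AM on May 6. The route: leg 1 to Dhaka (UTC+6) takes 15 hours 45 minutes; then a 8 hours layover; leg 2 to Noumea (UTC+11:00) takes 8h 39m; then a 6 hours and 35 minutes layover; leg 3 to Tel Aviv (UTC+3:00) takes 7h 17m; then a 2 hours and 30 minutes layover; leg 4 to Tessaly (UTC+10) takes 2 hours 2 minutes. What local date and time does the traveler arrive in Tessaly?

Convert departure to UTC: 6:20 AM − 2:00 = 4:20 AM UTC on May 6.
Add 15 hours 45 minutes leg 1 → 8:05 PM UTC.
Add 8 hours layover in Dhaka → 4:05 AM UTC (May 7).
Add 8 hours and 39 minutes leg 2 → 12:44 PM UTC.
Add 6 hours and 35 minutes layover in Noumea → 7:19 PM UTC.
Add 7 hours 17 minutes leg 3 → 2:36 AM UTC (May 8).
Add 2 hours and 30 minutes layover in Tel Aviv → 5:06 AM UTC.
Add 2 hours and 2 minutes leg 4 → 7:08 AM UTC.
Tessaly is UTC+10:00, so local arrival = 7:08 AM + 10:00 = 5:08 PM on May 8.

5:08 PM on May 8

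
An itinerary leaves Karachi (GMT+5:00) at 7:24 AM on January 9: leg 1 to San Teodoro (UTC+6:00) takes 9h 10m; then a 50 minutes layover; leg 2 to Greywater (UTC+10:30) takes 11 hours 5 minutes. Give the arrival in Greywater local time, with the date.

Convert departure to UTC: 7:24 AM − 5:00 = 2:24 AM UTC on Jan 9.
Add 9 hours 10 minutes leg 1 → 11:34 AM UTC.
Add 50 minutes layover in San Teodoro → 12:24 PM UTC.
Add 11 hours and 5 minutes leg 2 → 11:29 PM UTC.
Greywater is UTC+10:30, so local arrival = 11:29 PM + 10:30 = 9:59 AM on Jan 10.

9:59 AM on Jan 10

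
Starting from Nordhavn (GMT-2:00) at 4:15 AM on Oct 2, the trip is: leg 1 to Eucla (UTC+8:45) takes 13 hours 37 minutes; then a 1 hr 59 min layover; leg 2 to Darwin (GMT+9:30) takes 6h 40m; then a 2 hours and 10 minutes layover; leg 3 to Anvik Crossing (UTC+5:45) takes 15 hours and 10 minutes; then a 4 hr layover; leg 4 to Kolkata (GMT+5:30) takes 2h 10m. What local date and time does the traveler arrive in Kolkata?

9:31 AM on Oct 4

Convert departure to UTC: 4:15 AM + 2:00 = 6:15 AM UTC on Oct 2.
Add 13 hours 37 minutes leg 1 → 7:52 PM UTC.
Add 1 hour and 59 minutes layover in Eucla → 9:51 PM UTC.
Add 6 hours 40 minutes leg 2 → 4:31 AM UTC (Oct 3).
Add 2 hours and 10 minutes layover in Darwin → 6:41 AM UTC.
Add 15 hours and 10 minutes leg 3 → 9:51 PM UTC.
Add 4 hours layover in Anvik Crossing → 1:51 AM UTC (Oct 4).
Add 2 hours 10 minutes leg 4 → 4:01 AM UTC.
Kolkata is UTC+5:30, so local arrival = 4:01 AM + 5:30 = 9:31 AM on Oct 4.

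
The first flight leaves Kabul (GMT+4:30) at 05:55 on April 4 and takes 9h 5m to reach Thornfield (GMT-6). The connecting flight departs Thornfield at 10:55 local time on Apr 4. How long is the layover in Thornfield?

Convert departure to UTC: 05:55 − 4:30 = 01:25 UTC on Apr 4.
Add 9 hours and 5 minutes flight time → 10:30 UTC.
Thornfield is UTC−6:00, so local arrival = 10:30 − 6:00 = 04:30 on Apr 4.
Layover = 10:55 − 04:30 = 6 hours 25 minutes.

6 hours 25 minutes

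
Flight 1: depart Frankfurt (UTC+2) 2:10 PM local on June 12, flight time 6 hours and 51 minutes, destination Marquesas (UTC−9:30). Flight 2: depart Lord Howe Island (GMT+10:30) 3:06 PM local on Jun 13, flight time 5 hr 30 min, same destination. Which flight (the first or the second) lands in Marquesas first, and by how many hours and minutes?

the first, by 15 hours 5 minutes

Flight 1 in UTC: 2:10 PM − 2:00 = 12:10 PM on Jun 12.
+6 hours and 51 minutes → arrive 7:01 PM UTC on Jun 12.
Flight 2 in UTC: 3:06 PM − 10:30 = 4:36 AM on Jun 13.
+5 hours 30 minutes → arrive 10:06 AM UTC on Jun 13.
Flight 1 lands earlier by 15 hours 5 minutes.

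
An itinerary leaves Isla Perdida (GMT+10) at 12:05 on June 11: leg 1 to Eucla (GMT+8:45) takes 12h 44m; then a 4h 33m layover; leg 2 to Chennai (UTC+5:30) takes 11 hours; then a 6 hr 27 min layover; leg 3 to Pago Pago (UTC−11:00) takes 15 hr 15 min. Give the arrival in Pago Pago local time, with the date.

17:04 on June 12

Convert departure to UTC: 12:05 − 10:00 = 02:05 UTC on Jun 11.
Add 12 hours 44 minutes leg 1 → 14:49 UTC.
Add 4 hours 33 minutes layover in Eucla → 19:22 UTC.
Add 11 hours leg 2 → 06:22 UTC (Jun 12).
Add 6 hours 27 minutes layover in Chennai → 12:49 UTC.
Add 15 hours 15 minutes leg 3 → 04:04 UTC (Jun 13).
Pago Pago is UTC−11:00, so local arrival = 04:04 − 11:00 = 17:04 on Jun 12.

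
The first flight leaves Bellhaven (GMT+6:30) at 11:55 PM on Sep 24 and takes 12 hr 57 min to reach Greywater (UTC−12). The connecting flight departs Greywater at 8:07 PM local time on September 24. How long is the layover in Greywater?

Convert departure to UTC: 11:55 PM − 6:30 = 5:25 PM UTC on Sep 24.
Add 12 hours and 57 minutes flight time → 6:22 AM UTC (Sep 25).
Greywater is UTC−12:00, so local arrival = 6:22 AM − 12:00 = 6:22 PM on Sep 24.
Layover = 8:07 PM − 6:22 PM = 1 hour 45 minutes.

1 hour 45 minutes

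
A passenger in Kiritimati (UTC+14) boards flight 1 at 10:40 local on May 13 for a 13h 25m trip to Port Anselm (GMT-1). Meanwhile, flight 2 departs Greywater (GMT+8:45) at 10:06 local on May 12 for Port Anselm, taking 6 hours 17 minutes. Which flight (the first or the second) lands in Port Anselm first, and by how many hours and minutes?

Flight 1 in UTC: 10:40 − 14:00 = 20:40 on May 12.
+13 hours and 25 minutes → arrive 10:05 UTC on May 13.
Flight 2 in UTC: 10:06 − 8:45 = 01:21 on May 12.
+6 hours and 17 minutes → arrive 07:38 UTC on May 12.
Flight 2 lands earlier by 26 hours 27 minutes.

the second, by 26 hours 27 minutes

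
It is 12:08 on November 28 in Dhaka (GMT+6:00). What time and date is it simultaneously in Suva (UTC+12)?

Suva is 6:00 ahead of Dhaka.
Shift by the zone difference: 12:08 + 6:00 = 18:08 on Nov 28 in Suva.

18:08 on Nov 28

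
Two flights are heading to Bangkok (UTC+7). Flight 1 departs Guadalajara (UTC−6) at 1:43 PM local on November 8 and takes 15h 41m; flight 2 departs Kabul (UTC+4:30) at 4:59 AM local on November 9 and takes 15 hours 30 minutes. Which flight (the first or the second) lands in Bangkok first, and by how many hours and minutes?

Flight 1 in UTC: 1:43 PM + 6:00 = 7:43 PM on Nov 8.
+15 hours and 41 minutes → arrive 11:24 AM UTC on Nov 9.
Flight 2 in UTC: 4:59 AM − 4:30 = 12:29 AM on Nov 9.
+15 hours and 30 minutes → arrive 3:59 PM UTC on Nov 9.
Flight 1 lands earlier by 4 hours 35 minutes.

the first, by 4 hours 35 minutes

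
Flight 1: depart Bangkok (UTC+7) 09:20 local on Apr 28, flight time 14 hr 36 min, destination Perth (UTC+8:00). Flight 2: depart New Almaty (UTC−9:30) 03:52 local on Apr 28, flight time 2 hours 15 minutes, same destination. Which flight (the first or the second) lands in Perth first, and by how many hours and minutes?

the second, by 1 hour 19 minutes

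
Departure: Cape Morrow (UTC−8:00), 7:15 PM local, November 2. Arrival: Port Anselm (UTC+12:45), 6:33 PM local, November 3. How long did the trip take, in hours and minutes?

Departure in UTC: 7:15 PM + 8:00 = 3:15 AM on Nov 3.
Arrival in UTC: 6:33 PM − 12:45 = 5:48 AM on Nov 3.
Elapsed = 5:48 AM − 3:15 AM = 2 hours 33 minutes.

2 hours 33 minutes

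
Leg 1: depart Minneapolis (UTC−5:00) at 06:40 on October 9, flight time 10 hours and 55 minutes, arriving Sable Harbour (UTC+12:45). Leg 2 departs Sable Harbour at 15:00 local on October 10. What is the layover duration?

3 hours 40 minutes

Convert departure to UTC: 06:40 + 5:00 = 11:40 UTC on Oct 9.
Add 10 hours 55 minutes flight time → 22:35 UTC.
Sable Harbour is UTC+12:45, so local arrival = 22:35 + 12:45 = 11:20 on Oct 10.
Layover = 15:00 − 11:20 = 3 hours 40 minutes.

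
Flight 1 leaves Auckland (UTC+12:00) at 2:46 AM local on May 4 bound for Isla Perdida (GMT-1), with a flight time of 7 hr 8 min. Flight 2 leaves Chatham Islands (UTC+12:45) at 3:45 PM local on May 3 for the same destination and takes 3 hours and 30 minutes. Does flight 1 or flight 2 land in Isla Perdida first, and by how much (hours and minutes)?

the second, by 15 hours 24 minutes

Flight 1 in UTC: 2:46 AM − 12:00 = 2:46 PM on May 3.
+7 hours 8 minutes → arrive 9:54 PM UTC on May 3.
Flight 2 in UTC: 3:45 PM − 12:45 = 3:00 AM on May 3.
+3 hours 30 minutes → arrive 6:30 AM UTC on May 3.
Flight 2 lands earlier by 15 hours 24 minutes.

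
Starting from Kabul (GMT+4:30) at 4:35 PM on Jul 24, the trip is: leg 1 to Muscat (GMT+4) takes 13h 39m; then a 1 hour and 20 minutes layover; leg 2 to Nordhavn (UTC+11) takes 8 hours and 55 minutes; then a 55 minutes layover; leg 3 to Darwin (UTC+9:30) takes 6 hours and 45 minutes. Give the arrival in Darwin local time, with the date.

5:09 AM on July 26

Convert departure to UTC: 4:35 PM − 4:30 = 12:05 PM UTC on Jul 24.
Add 13 hours 39 minutes leg 1 → 1:44 AM UTC (Jul 25).
Add 1 hour 20 minutes layover in Muscat → 3:04 AM UTC.
Add 8 hours and 55 minutes leg 2 → 11:59 AM UTC.
Add 55 minutes layover in Nordhavn → 12:54 PM UTC.
Add 6 hours 45 minutes leg 3 → 7:39 PM UTC.
Darwin is UTC+9:30, so local arrival = 7:39 PM + 9:30 = 5:09 AM on Jul 26.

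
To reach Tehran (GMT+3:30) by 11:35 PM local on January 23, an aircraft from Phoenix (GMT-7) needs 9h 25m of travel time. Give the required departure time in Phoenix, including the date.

3:40 AM on January 23

Target arrival in UTC: 11:35 PM − 3:30 = 8:05 PM on Jan 23.
Subtract 9 hours and 25 minutes → departure 10:40 AM UTC on Jan 23.
Phoenix is UTC−7:00: 10:40 AM − 7:00 = 3:40 AM on Jan 23.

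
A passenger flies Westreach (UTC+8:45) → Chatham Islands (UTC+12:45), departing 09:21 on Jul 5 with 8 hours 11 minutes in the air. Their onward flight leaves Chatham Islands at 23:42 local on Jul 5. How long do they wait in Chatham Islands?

Convert departure to UTC: 09:21 − 8:45 = 00:36 UTC on Jul 5.
Add 8 hours 11 minutes flight time → 08:47 UTC.
Chatham Islands is UTC+12:45, so local arrival = 08:47 + 12:45 = 21:32 on Jul 5.
Layover = 23:42 − 21:32 = 2 hours 10 minutes.

2 hours 10 minutes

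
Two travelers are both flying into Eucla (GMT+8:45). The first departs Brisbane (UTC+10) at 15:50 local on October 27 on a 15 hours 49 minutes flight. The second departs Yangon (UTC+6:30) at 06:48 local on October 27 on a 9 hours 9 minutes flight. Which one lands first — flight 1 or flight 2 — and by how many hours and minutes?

the second, by 12 hours 12 minutes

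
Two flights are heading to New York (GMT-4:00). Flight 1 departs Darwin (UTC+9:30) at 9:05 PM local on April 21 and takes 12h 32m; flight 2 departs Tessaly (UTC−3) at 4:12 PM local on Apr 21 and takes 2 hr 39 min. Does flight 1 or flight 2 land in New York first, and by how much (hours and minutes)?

the second, by 2 hours 16 minutes

Flight 1 in UTC: 9:05 PM − 9:30 = 11:35 AM on Apr 21.
+12 hours and 32 minutes → arrive 12:07 AM UTC on Apr 22.
Flight 2 in UTC: 4:12 PM + 3:00 = 7:12 PM on Apr 21.
+2 hours 39 minutes → arrive 9:51 PM UTC on Apr 21.
Flight 2 lands earlier by 2 hours 16 minutes.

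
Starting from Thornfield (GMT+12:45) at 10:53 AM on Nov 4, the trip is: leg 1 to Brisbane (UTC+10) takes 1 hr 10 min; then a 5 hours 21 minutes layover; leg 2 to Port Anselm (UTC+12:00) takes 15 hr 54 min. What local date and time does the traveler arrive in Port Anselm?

8:33 AM on November 5

Convert departure to UTC: 10:53 AM − 12:45 = 10:08 PM UTC on Nov 3.
Add 1 hour and 10 minutes leg 1 → 11:18 PM UTC.
Add 5 hours 21 minutes layover in Brisbane → 4:39 AM UTC (Nov 4).
Add 15 hours and 54 minutes leg 2 → 8:33 PM UTC.
Port Anselm is UTC+12:00, so local arrival = 8:33 PM + 12:00 = 8:33 AM on Nov 5.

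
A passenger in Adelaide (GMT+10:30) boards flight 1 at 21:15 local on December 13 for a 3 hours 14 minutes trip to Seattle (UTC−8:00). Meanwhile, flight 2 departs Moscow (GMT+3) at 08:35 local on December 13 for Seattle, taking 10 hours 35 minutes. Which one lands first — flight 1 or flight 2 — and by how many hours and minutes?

Flight 1 in UTC: 21:15 − 10:30 = 10:45 on Dec 13.
+3 hours and 14 minutes → arrive 13:59 UTC on Dec 13.
Flight 2 in UTC: 08:35 − 3:00 = 05:35 on Dec 13.
+10 hours 35 minutes → arrive 16:10 UTC on Dec 13.
Flight 1 lands earlier by 2 hours 11 minutes.

the first, by 2 hours 11 minutes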